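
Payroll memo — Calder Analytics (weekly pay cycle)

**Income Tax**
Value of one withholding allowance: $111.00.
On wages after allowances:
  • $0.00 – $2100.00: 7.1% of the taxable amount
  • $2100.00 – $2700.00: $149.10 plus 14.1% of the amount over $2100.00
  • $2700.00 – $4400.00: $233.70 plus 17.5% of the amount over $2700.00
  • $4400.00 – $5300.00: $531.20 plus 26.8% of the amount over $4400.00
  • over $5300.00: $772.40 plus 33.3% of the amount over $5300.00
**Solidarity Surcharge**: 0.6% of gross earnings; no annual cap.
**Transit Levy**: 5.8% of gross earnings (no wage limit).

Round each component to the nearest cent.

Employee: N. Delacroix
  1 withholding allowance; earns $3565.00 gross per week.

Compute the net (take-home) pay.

Income Tax: taxable = $3565.00 − 1×$111.00 = $3454.00
  $233.70 + 17.5% × ($3454.00 − $2700.00) = $233.70 + 17.5% × $754.00 = $365.65
Solidarity Surcharge: 0.6% × $3565.00 = $21.39
Transit Levy: 5.8% × $3565.00 = $206.77
Total withheld: $365.65 + $21.39 + $206.77 = $593.81
Net pay: $3565.00 − $593.81 = $2971.19

$2971.19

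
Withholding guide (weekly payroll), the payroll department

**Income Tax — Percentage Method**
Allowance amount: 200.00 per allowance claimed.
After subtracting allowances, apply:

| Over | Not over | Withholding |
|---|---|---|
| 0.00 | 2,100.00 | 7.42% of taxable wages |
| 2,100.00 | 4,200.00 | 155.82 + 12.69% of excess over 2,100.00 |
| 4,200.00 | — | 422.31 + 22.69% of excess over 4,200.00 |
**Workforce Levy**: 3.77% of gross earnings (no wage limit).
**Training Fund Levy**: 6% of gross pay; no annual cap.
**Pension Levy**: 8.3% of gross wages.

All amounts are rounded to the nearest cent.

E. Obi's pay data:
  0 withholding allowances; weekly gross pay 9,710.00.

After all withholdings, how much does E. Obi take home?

6,282.87

Income Tax: taxable = 9,710.00
  422.31 + 22.69% × (9,710.00 − 4,200.00) = 422.31 + 22.69% × 5,510.00 = 1,672.53
Workforce Levy: 3.77% × 9,710.00 = 366.07
Training Fund Levy: 6% × 9,710.00 = 582.60
Pension Levy: 8.3% × 9,710.00 = 805.93
Total withheld: 1,672.53 + 366.07 + 582.60 + 805.93 = 3,427.13
Net pay: 9,710.00 − 3,427.13 = 6,282.87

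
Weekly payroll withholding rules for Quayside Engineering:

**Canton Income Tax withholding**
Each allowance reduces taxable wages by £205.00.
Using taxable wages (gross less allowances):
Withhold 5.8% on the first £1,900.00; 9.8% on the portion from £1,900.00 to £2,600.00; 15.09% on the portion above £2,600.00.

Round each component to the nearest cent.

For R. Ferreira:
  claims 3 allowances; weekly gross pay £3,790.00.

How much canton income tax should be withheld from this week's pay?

Canton Income Tax: taxable = £3,790.00 − 3×£205.00 = £3,175.00
  £178.80 + 15.09% × (£3,175.00 − £2,600.00) = £178.80 + 15.09% × £575.00 = £265.57

£265.57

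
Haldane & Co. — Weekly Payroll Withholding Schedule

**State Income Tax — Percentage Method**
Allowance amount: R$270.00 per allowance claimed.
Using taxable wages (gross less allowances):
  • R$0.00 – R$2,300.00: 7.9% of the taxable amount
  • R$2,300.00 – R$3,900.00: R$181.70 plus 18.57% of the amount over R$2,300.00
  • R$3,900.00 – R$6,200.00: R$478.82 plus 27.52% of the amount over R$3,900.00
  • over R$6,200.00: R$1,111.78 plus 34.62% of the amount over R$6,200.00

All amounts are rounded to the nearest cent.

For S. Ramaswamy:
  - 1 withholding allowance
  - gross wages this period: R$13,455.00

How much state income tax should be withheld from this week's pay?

R$3,529.99

State Income Tax: taxable = R$13,455.00 − 1×R$270.00 = R$13,185.00
  R$1,111.78 + 34.62% × (R$13,185.00 − R$6,200.00) = R$1,111.78 + 34.62% × R$6,985.00 = R$3,529.99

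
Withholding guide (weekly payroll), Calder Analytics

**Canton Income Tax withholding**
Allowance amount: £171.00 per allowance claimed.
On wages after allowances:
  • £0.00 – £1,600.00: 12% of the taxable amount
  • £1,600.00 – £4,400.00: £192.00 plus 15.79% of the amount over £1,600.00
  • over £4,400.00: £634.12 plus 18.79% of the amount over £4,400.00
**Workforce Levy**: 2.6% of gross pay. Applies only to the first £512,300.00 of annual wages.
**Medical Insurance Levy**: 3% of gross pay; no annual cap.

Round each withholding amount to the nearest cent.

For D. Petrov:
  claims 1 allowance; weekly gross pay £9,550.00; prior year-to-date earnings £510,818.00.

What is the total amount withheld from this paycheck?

Canton Income Tax: taxable = £9,550.00 − 1×£171.00 = £9,379.00
  £634.12 + 18.79% × (£9,379.00 − £4,400.00) = £634.12 + 18.79% × £4,979.00 = £1,569.67
Workforce Levy: cap £512,300.00 − YTD £510,818.00 = £1,482.00 subject; 2.6% × £1,482.00 = £38.53
Medical Insurance Levy: 3% × £9,550.00 = £286.50
Total: £1,569.67 + £38.53 + £286.50 = £1,894.70

£1,894.70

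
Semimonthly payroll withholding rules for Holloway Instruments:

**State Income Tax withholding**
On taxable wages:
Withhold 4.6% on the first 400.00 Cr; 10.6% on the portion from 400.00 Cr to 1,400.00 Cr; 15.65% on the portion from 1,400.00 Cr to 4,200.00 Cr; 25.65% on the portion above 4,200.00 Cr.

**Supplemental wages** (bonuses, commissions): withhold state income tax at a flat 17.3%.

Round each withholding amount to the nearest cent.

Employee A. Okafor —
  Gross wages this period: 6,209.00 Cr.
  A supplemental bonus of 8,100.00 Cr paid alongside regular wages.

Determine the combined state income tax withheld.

State Income Tax: taxable = 6,209.00 Cr
  562.60 Cr + 25.65% × (6,209.00 Cr − 4,200.00 Cr) = 562.60 Cr + 25.65% × 2,009.00 Cr = 1,077.91 Cr
Supplemental (17.3% flat on bonus): 17.3% × 8,100.00 Cr = 1,401.30 Cr
Total state income tax: 1,077.91 Cr + 1,401.30 Cr = 2,479.21 Cr

2,479.21 Cr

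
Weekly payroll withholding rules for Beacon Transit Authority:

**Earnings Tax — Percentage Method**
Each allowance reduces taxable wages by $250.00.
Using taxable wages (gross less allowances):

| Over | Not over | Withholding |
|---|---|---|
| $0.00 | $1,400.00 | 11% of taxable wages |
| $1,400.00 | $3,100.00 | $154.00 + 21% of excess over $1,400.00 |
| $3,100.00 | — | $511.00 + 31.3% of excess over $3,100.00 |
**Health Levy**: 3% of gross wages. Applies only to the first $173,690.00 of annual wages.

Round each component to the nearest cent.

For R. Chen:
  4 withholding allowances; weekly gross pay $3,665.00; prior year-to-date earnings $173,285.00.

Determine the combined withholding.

$431.80

Earnings Tax: taxable = $3,665.00 − 4×$250.00 = $2,665.00
  $154.00 + 21% × ($2,665.00 − $1,400.00) = $154.00 + 21% × $1,265.00 = $419.65
Health Levy: cap $173,690.00 − YTD $173,285.00 = $405.00 subject; 3% × $405.00 = $12.15
Total: $419.65 + $12.15 = $431.80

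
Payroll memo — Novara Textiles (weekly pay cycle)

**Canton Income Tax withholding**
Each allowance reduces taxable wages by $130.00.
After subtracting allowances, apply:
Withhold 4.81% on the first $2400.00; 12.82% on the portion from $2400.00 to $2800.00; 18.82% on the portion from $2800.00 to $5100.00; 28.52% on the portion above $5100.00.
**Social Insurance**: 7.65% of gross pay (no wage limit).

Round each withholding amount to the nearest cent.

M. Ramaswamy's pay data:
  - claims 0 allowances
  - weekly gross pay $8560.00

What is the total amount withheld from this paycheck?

$2241.21

Canton Income Tax: taxable = $8560.00
  $599.58 + 28.52% × ($8560.00 − $5100.00) = $599.58 + 28.52% × $3460.00 = $1586.37
Social Insurance: 7.65% × $8560.00 = $654.84
Total: $1586.37 + $654.84 = $2241.21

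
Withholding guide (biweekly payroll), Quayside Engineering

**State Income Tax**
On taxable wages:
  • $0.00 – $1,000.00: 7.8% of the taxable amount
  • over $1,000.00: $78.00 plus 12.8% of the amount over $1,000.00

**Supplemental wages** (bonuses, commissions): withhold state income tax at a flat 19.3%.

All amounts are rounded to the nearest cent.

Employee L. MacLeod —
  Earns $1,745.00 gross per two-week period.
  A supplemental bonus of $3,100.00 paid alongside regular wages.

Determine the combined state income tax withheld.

State Income Tax: taxable = $1,745.00
  $78.00 + 12.8% × ($1,745.00 − $1,000.00) = $78.00 + 12.8% × $745.00 = $173.36
Supplemental (19.3% flat on bonus): 19.3% × $3,100.00 = $598.30
Total state income tax: $173.36 + $598.30 = $771.66

$771.66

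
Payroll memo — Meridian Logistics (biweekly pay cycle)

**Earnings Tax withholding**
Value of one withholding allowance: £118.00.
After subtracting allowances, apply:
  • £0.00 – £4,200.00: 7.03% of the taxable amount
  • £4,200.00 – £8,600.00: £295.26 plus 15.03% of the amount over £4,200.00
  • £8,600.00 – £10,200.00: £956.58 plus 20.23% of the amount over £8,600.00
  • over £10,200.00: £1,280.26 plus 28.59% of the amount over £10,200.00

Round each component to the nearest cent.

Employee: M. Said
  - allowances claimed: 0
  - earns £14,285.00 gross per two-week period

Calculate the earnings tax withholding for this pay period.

Earnings Tax: taxable = £14,285.00
  £1,280.26 + 28.59% × (£14,285.00 − £10,200.00) = £1,280.26 + 28.59% × £4,085.00 = £2,448.16

£2,448.16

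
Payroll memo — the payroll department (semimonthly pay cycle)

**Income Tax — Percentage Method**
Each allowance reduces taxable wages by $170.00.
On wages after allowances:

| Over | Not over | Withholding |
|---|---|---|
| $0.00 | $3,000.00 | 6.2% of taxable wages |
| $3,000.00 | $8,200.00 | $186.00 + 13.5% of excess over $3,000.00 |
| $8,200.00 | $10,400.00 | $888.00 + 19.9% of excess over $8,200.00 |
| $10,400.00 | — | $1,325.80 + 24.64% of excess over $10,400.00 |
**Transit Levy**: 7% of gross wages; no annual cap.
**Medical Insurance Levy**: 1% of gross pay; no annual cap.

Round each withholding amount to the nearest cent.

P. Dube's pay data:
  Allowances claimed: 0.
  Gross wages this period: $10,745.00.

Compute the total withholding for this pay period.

$2,270.41

Income Tax: taxable = $10,745.00
  $1,325.80 + 24.64% × ($10,745.00 − $10,400.00) = $1,325.80 + 24.64% × $345.00 = $1,410.81
Transit Levy: 7% × $10,745.00 = $752.15
Medical Insurance Levy: 1% × $10,745.00 = $107.45
Total: $1,410.81 + $752.15 + $107.45 = $2,270.41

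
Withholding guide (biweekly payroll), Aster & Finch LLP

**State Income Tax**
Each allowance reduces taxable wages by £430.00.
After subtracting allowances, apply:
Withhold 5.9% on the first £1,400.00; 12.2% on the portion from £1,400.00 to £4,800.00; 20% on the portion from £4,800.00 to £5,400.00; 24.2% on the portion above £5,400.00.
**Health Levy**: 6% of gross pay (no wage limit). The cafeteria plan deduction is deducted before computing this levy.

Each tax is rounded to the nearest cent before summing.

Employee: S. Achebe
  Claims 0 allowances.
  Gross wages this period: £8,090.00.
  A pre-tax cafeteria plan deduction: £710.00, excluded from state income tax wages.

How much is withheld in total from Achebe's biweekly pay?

State Income Tax: taxable = £8,090.00 − £710.00 = £7,380.00
  £617.40 + 24.2% × (£7,380.00 − £5,400.00) = £617.40 + 24.2% × £1,980.00 = £1,096.56
Health Levy: 6% × £7,380.00 = £442.80
Total: £1,096.56 + £442.80 = £1,539.36

£1,539.36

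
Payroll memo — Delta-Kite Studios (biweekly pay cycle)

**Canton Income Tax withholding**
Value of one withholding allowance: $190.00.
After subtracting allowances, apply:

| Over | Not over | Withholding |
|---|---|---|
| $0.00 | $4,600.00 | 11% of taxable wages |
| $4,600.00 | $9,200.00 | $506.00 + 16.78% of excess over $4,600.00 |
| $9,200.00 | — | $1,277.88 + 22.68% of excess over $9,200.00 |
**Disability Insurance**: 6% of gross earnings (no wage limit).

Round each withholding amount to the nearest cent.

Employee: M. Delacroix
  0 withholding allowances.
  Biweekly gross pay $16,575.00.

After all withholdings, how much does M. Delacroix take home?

$12,629.97

Canton Income Tax: taxable = $16,575.00
  $1,277.88 + 22.68% × ($16,575.00 − $9,200.00) = $1,277.88 + 22.68% × $7,375.00 = $2,950.53
Disability Insurance: 6% × $16,575.00 = $994.50
Total withheld: $2,950.53 + $994.50 = $3,945.03
Net pay: $16,575.00 − $3,945.03 = $12,629.97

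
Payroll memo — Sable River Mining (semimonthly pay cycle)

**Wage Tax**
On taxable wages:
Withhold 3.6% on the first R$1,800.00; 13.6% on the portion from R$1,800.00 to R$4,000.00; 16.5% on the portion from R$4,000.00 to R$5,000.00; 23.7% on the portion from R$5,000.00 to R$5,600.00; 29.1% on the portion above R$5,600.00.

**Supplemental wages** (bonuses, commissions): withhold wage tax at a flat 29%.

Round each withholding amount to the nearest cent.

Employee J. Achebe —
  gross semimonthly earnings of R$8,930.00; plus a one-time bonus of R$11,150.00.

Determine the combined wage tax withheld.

R$4,873.73

Wage Tax: taxable = R$8,930.00
  R$671.20 + 29.1% × (R$8,930.00 − R$5,600.00) = R$671.20 + 29.1% × R$3,330.00 = R$1,640.23
Supplemental (29% flat on bonus): 29% × R$11,150.00 = R$3,233.50
Total wage tax: R$1,640.23 + R$3,233.50 = R$4,873.73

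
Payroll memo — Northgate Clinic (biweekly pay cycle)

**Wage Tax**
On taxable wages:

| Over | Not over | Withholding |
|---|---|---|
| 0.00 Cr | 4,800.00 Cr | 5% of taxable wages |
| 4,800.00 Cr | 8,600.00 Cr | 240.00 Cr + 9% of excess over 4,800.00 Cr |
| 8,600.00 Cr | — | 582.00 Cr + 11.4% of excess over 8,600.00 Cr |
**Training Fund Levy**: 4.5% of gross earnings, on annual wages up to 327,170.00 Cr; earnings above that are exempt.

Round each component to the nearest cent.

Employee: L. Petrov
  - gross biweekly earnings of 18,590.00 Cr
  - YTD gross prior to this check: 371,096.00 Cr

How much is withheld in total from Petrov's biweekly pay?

1,720.86 Cr

Wage Tax: taxable = 18,590.00 Cr
  582.00 Cr + 11.4% × (18,590.00 Cr − 8,600.00 Cr) = 582.00 Cr + 11.4% × 9,990.00 Cr = 1,720.86 Cr
Training Fund Levy: YTD 371,096.00 Cr ≥ cap 327,170.00 Cr → 0.00 Cr
Total: 1,720.86 Cr + 0.00 Cr = 1,720.86 Cr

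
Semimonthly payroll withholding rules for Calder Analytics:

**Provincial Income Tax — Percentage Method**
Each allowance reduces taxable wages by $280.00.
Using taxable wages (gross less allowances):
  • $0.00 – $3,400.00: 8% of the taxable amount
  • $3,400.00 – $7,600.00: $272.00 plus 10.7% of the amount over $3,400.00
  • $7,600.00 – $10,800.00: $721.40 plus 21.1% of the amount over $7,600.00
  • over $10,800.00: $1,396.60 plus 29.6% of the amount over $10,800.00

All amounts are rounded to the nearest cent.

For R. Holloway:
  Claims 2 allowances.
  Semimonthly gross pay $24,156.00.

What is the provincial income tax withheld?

$5,184.22

Provincial Income Tax: taxable = $24,156.00 − 2×$280.00 = $23,596.00
  $1,396.60 + 29.6% × ($23,596.00 − $10,800.00) = $1,396.60 + 29.6% × $12,796.00 = $5,184.22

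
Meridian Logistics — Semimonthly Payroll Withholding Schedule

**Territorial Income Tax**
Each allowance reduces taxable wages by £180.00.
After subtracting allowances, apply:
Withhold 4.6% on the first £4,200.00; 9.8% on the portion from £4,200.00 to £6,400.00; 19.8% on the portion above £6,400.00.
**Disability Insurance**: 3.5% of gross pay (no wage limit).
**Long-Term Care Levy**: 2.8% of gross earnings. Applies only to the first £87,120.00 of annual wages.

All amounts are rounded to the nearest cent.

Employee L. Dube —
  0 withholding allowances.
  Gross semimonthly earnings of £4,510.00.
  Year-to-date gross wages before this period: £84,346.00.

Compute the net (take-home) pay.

£4,050.90

Territorial Income Tax: taxable = £4,510.00
  £193.20 + 9.8% × (£4,510.00 − £4,200.00) = £193.20 + 9.8% × £310.00 = £223.58
Disability Insurance: 3.5% × £4,510.00 = £157.85
Long-Term Care Levy: cap £87,120.00 − YTD £84,346.00 = £2,774.00 subject; 2.8% × £2,774.00 = £77.67
Total withheld: £223.58 + £157.85 + £77.67 = £459.10
Net pay: £4,510.00 − £459.10 = £4,050.90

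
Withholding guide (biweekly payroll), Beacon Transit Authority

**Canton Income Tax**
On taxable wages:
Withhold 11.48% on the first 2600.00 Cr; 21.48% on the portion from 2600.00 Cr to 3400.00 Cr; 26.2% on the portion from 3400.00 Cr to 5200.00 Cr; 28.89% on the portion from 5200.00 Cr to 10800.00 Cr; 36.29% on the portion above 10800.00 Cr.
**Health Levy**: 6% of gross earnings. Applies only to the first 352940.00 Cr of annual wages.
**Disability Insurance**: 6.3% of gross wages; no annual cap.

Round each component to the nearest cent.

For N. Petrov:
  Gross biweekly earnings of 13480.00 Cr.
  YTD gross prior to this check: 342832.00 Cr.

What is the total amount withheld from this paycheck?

4988.05 Cr

Canton Income Tax: taxable = 13480.00 Cr
  2559.76 Cr + 36.29% × (13480.00 Cr − 10800.00 Cr) = 2559.76 Cr + 36.29% × 2680.00 Cr = 3532.33 Cr
Health Levy: cap 352940.00 Cr − YTD 342832.00 Cr = 10108.00 Cr subject; 6% × 10108.00 Cr = 606.48 Cr
Disability Insurance: 6.3% × 13480.00 Cr = 849.24 Cr
Total: 3532.33 Cr + 606.48 Cr + 849.24 Cr = 4988.05 Cr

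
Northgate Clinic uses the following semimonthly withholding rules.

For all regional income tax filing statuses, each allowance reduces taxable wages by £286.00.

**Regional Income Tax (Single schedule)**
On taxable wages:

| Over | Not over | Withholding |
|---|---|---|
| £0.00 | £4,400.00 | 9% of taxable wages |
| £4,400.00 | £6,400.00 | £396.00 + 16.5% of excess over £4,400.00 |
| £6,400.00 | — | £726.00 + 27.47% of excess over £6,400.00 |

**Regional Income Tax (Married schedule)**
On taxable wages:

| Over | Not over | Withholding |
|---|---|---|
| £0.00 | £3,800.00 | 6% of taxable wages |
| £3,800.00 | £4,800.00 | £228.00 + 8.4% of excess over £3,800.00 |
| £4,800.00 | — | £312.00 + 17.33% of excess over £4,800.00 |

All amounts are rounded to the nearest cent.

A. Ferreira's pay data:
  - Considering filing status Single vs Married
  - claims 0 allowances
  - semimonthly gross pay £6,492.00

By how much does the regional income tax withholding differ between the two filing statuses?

£146.05

Regional Income Tax (Single): taxable = £6,492.00
  £726.00 + 27.47% × (£6,492.00 − £6,400.00) = £726.00 + 27.47% × £92.00 = £751.27
Regional Income Tax (Married): taxable = £6,492.00
  £312.00 + 17.33% × (£6,492.00 − £4,800.00) = £312.00 + 17.33% × £1,692.00 = £605.22
Difference: |£751.27 − £605.22| = £146.05 (higher under Single)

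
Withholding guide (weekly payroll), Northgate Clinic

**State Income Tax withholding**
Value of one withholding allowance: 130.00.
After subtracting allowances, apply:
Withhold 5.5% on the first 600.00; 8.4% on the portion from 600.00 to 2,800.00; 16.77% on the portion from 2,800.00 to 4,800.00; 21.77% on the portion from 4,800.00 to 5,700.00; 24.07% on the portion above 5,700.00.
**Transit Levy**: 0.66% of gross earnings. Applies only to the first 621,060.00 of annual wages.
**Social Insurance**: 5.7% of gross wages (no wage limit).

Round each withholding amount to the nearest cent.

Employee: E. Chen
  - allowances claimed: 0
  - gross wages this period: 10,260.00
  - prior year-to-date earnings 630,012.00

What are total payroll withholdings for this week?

2,431.54

State Income Tax: taxable = 10,260.00
  749.13 + 24.07% × (10,260.00 − 5,700.00) = 749.13 + 24.07% × 4,560.00 = 1,846.72
Transit Levy: YTD 630,012.00 ≥ cap 621,060.00 → 0.00
Social Insurance: 5.7% × 10,260.00 = 584.82
Total: 1,846.72 + 0.00 + 584.82 = 2,431.54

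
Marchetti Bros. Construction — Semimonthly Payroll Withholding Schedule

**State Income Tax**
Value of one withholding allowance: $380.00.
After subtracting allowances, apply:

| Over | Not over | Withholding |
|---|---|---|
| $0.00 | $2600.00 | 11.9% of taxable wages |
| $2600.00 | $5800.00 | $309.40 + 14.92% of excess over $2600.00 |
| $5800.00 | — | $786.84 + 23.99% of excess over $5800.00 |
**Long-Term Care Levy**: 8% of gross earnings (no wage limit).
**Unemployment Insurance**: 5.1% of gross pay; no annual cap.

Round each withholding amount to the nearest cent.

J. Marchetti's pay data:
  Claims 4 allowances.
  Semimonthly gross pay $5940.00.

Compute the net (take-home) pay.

$4580.92

State Income Tax: taxable = $5940.00 − 4×$380.00 = $4420.00
  $309.40 + 14.92% × ($4420.00 − $2600.00) = $309.40 + 14.92% × $1820.00 = $580.94
Long-Term Care Levy: 8% × $5940.00 = $475.20
Unemployment Insurance: 5.1% × $5940.00 = $302.94
Total withheld: $580.94 + $475.20 + $302.94 = $1359.08
Net pay: $5940.00 − $1359.08 = $4580.92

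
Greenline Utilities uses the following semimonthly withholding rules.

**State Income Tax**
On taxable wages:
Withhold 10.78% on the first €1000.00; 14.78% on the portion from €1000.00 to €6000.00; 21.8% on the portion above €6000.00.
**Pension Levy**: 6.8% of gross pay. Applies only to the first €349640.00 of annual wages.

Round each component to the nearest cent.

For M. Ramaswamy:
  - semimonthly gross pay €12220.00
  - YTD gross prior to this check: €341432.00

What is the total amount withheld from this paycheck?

€2760.90

State Income Tax: taxable = €12220.00
  €846.80 + 21.8% × (€12220.00 − €6000.00) = €846.80 + 21.8% × €6220.00 = €2202.76
Pension Levy: cap €349640.00 − YTD €341432.00 = €8208.00 subject; 6.8% × €8208.00 = €558.14
Total: €2202.76 + €558.14 = €2760.90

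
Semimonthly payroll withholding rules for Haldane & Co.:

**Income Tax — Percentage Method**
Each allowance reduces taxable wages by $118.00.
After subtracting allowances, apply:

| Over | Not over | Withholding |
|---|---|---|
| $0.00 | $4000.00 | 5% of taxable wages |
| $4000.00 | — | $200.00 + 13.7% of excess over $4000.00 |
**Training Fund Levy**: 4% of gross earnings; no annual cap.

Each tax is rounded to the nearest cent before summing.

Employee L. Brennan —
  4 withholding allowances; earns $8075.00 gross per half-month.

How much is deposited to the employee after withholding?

$7058.39

Income Tax: taxable = $8075.00 − 4×$118.00 = $7603.00
  $200.00 + 13.7% × ($7603.00 − $4000.00) = $200.00 + 13.7% × $3603.00 = $693.61
Training Fund Levy: 4% × $8075.00 = $323.00
Total withheld: $693.61 + $323.00 = $1016.61
Net pay: $8075.00 − $1016.61 = $7058.39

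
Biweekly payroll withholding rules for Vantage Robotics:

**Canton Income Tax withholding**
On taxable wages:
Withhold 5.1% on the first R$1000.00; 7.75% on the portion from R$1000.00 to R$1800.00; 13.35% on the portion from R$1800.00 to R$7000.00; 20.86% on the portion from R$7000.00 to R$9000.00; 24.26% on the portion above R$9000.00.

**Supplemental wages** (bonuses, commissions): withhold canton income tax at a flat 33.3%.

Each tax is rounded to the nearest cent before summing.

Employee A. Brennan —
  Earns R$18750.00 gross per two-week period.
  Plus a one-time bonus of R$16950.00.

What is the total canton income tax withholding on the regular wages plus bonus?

Canton Income Tax: taxable = R$18750.00
  R$1224.40 + 24.26% × (R$18750.00 − R$9000.00) = R$1224.40 + 24.26% × R$9750.00 = R$3589.75
Supplemental (33.3% flat on bonus): 33.3% × R$16950.00 = R$5644.35
Total canton income tax: R$3589.75 + R$5644.35 = R$9234.10

R$9234.10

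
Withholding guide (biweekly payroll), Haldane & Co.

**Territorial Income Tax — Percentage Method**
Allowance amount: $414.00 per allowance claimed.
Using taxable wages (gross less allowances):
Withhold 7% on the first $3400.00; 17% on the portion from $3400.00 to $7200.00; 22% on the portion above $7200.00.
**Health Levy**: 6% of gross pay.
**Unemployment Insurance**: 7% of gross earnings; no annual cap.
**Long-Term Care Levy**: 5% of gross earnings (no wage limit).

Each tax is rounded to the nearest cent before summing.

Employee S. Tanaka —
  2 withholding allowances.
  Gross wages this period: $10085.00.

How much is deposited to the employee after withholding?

$6933.16

Territorial Income Tax: taxable = $10085.00 − 2×$414.00 = $9257.00
  $884.00 + 22% × ($9257.00 − $7200.00) = $884.00 + 22% × $2057.00 = $1336.54
Health Levy: 6% × $10085.00 = $605.10
Unemployment Insurance: 7% × $10085.00 = $705.95
Long-Term Care Levy: 5% × $10085.00 = $504.25
Total withheld: $1336.54 + $605.10 + $705.95 + $504.25 = $3151.84
Net pay: $10085.00 − $3151.84 = $6933.16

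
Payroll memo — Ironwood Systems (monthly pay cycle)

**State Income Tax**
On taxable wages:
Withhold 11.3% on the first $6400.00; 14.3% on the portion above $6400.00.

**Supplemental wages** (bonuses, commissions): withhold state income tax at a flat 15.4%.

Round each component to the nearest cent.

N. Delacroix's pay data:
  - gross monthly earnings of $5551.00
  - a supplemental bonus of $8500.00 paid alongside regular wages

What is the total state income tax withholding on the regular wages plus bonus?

State Income Tax: taxable = $5551.00
  11.3% × $5551.00 = $627.26
Supplemental (15.4% flat on bonus): 15.4% × $8500.00 = $1309.00
Total state income tax: $627.26 + $1309.00 = $1936.26

$1936.26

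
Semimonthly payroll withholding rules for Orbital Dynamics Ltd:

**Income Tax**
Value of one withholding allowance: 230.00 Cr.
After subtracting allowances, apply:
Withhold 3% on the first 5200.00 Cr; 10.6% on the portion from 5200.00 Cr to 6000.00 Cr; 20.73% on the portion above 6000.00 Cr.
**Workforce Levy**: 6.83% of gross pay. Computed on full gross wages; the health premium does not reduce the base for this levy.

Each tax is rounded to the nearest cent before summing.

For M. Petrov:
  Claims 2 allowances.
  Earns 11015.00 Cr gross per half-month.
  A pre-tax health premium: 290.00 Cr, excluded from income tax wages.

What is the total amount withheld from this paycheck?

Income Tax: taxable = 11015.00 Cr − 290.00 Cr − 2×230.00 Cr = 10265.00 Cr
  240.80 Cr + 20.73% × (10265.00 Cr − 6000.00 Cr) = 240.80 Cr + 20.73% × 4265.00 Cr = 1124.93 Cr
Workforce Levy: 6.83% × 11015.00 Cr = 752.32 Cr
Total: 1124.93 Cr + 752.32 Cr = 1877.25 Cr

1877.25 Cr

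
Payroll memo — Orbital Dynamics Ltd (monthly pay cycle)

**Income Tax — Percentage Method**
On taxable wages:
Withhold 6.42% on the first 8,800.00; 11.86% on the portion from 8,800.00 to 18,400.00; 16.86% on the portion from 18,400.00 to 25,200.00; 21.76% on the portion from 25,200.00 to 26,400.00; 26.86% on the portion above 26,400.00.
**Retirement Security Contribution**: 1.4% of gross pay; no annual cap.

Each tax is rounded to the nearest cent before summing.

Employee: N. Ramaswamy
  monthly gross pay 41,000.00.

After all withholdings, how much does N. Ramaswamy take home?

Income Tax: taxable = 41,000.00
  3,111.12 + 26.86% × (41,000.00 − 26,400.00) = 3,111.12 + 26.86% × 14,600.00 = 7,032.68
Retirement Security Contribution: 1.4% × 41,000.00 = 574.00
Total withheld: 7,032.68 + 574.00 = 7,606.68
Net pay: 41,000.00 − 7,606.68 = 33,393.32

33,393.32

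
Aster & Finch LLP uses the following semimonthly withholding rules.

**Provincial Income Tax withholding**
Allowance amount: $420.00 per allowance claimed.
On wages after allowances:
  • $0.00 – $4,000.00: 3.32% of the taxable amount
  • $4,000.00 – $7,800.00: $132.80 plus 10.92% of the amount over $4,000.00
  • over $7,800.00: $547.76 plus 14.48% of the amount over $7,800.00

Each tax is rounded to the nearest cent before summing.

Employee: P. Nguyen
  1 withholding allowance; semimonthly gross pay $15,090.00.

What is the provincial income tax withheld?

Provincial Income Tax: taxable = $15,090.00 − 1×$420.00 = $14,670.00
  $547.76 + 14.48% × ($14,670.00 − $7,800.00) = $547.76 + 14.48% × $6,870.00 = $1,542.54

$1,542.54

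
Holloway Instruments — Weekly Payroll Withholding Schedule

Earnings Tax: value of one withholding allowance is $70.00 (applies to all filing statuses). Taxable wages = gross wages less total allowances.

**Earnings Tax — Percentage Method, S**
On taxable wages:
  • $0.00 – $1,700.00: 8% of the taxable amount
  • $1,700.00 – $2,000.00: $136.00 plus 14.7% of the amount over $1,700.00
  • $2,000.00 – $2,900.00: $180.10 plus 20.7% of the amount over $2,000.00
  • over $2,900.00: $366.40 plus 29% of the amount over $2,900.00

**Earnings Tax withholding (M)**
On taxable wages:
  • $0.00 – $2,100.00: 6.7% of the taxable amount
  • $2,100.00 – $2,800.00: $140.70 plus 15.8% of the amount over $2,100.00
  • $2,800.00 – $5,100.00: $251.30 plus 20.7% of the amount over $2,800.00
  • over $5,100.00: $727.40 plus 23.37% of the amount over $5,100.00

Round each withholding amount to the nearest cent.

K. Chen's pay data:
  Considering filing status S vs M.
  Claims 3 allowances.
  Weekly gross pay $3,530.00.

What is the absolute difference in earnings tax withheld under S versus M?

Earnings Tax (S): taxable = $3,530.00 − 3×$70.00 = $3,320.00
  $366.40 + 29% × ($3,320.00 − $2,900.00) = $366.40 + 29% × $420.00 = $488.20
Earnings Tax (M): taxable = $3,530.00 − 3×$70.00 = $3,320.00
  $251.30 + 20.7% × ($3,320.00 − $2,800.00) = $251.30 + 20.7% × $520.00 = $358.94
Difference: |$488.20 − $358.94| = $129.26 (higher under S)

$129.26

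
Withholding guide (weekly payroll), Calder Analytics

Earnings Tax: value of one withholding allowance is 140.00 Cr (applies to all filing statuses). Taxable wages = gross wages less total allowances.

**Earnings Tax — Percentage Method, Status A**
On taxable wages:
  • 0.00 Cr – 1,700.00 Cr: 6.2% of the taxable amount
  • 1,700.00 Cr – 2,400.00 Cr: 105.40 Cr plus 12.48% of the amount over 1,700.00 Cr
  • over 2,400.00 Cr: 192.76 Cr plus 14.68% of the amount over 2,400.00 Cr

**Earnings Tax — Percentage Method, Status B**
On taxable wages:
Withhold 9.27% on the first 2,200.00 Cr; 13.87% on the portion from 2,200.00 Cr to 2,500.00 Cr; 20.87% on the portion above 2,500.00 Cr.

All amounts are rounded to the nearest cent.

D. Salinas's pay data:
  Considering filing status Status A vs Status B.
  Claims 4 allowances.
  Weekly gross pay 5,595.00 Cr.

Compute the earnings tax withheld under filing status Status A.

579.58 Cr

Earnings Tax (Status A): taxable = 5,595.00 Cr − 4×140.00 Cr = 5,035.00 Cr
  192.76 Cr + 14.68% × (5,035.00 Cr − 2,400.00 Cr) = 192.76 Cr + 14.68% × 2,635.00 Cr = 579.58 Cr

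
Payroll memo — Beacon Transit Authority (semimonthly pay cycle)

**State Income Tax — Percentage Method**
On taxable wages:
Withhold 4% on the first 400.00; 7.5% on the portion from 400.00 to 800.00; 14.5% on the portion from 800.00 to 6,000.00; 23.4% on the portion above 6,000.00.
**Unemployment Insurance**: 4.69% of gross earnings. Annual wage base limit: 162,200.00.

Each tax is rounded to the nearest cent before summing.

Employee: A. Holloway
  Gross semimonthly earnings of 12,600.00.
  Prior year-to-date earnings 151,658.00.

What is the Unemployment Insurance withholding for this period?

Unemployment Insurance: cap 162,200.00 − YTD 151,658.00 = 10,542.00 subject; 4.69% × 10,542.00 = 494.42

494.42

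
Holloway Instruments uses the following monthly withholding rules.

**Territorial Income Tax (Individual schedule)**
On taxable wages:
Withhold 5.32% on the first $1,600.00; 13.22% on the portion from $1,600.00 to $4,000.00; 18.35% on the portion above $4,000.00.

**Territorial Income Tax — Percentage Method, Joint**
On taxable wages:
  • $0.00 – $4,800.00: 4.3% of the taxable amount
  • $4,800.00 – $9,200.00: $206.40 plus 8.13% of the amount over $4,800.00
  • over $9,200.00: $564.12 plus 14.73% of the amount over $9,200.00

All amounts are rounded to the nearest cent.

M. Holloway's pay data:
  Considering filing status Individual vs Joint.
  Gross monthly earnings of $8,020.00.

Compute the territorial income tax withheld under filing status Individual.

$1,140.07

Territorial Income Tax (Individual): taxable = $8,020.00
  $402.40 + 18.35% × ($8,020.00 − $4,000.00) = $402.40 + 18.35% × $4,020.00 = $1,140.07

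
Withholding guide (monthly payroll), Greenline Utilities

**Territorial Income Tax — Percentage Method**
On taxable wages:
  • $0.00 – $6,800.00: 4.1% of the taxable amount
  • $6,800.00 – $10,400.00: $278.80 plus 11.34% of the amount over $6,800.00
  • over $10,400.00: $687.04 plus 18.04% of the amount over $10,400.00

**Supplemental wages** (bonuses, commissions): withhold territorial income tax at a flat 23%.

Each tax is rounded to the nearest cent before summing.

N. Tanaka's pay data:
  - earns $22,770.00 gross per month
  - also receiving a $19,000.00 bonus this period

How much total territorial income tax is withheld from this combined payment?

$7,288.59

Territorial Income Tax: taxable = $22,770.00
  $687.04 + 18.04% × ($22,770.00 − $10,400.00) = $687.04 + 18.04% × $12,370.00 = $2,918.59
Supplemental (23% flat on bonus): 23% × $19,000.00 = $4,370.00
Total territorial income tax: $2,918.59 + $4,370.00 = $7,288.59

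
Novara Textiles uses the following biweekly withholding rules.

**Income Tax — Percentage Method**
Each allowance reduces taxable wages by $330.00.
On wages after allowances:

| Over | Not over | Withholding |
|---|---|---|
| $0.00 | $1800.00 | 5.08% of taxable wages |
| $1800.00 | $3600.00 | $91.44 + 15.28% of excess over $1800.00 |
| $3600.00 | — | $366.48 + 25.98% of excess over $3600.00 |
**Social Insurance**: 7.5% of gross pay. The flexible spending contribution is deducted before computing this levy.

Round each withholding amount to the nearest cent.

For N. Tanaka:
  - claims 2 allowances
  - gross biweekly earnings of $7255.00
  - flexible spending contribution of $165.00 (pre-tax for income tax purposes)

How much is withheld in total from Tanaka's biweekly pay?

$1633.46

Income Tax: taxable = $7255.00 − $165.00 − 2×$330.00 = $6430.00
  $366.48 + 25.98% × ($6430.00 − $3600.00) = $366.48 + 25.98% × $2830.00 = $1101.71
Social Insurance: 7.5% × $7090.00 = $531.75
Total: $1101.71 + $531.75 = $1633.46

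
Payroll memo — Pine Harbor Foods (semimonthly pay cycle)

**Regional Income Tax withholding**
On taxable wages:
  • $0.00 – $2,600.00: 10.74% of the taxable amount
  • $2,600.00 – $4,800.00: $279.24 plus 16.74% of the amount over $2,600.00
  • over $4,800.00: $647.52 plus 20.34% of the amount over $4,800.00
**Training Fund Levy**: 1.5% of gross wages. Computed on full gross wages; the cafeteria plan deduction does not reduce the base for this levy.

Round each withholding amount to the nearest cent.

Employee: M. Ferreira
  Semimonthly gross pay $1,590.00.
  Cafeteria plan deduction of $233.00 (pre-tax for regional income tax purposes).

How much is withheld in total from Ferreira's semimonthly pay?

Regional Income Tax: taxable = $1,590.00 − $233.00 = $1,357.00
  10.74% × $1,357.00 = $145.74
Training Fund Levy: 1.5% × $1,590.00 = $23.85
Total: $145.74 + $23.85 = $169.59

$169.59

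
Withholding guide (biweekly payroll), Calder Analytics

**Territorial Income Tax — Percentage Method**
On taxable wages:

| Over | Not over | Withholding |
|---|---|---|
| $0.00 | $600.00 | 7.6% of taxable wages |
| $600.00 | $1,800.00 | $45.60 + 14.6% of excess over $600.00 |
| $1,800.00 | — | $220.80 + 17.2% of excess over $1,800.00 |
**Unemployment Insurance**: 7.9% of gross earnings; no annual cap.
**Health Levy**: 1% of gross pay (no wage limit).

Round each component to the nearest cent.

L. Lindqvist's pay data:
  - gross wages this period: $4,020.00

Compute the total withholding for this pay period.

$960.42

Territorial Income Tax: taxable = $4,020.00
  $220.80 + 17.2% × ($4,020.00 − $1,800.00) = $220.80 + 17.2% × $2,220.00 = $602.64
Unemployment Insurance: 7.9% × $4,020.00 = $317.58
Health Levy: 1% × $4,020.00 = $40.20
Total: $602.64 + $317.58 + $40.20 = $960.42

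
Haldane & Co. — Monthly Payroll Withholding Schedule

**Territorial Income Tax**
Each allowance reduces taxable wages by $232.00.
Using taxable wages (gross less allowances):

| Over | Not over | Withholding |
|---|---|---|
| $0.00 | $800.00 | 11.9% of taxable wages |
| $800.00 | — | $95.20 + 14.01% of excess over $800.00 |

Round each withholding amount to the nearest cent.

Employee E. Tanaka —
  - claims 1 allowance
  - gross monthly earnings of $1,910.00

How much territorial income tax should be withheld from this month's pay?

$218.21

Territorial Income Tax: taxable = $1,910.00 − 1×$232.00 = $1,678.00
  $95.20 + 14.01% × ($1,678.00 − $800.00) = $95.20 + 14.01% × $878.00 = $218.21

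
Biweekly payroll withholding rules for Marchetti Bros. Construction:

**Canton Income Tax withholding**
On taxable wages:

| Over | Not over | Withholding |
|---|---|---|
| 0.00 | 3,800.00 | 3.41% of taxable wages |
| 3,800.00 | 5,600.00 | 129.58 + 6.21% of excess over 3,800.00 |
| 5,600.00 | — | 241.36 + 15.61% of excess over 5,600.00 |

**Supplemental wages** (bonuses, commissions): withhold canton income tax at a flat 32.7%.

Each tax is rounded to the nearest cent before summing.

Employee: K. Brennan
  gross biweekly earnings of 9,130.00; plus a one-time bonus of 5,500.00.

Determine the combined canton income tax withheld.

Canton Income Tax: taxable = 9,130.00
  241.36 + 15.61% × (9,130.00 − 5,600.00) = 241.36 + 15.61% × 3,530.00 = 792.39
Supplemental (32.7% flat on bonus): 32.7% × 5,500.00 = 1,798.50
Total canton income tax: 792.39 + 1,798.50 = 2,590.89

2,590.89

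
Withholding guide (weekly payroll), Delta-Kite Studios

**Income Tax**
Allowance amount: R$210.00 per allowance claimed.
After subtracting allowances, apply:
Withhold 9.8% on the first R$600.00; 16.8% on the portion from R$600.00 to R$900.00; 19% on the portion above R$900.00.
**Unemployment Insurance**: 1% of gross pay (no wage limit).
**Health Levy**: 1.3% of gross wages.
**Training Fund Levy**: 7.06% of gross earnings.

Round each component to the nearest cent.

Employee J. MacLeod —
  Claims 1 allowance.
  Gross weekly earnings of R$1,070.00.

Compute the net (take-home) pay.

Income Tax: taxable = R$1,070.00 − 1×R$210.00 = R$860.00
  R$58.80 + 16.8% × (R$860.00 − R$600.00) = R$58.80 + 16.8% × R$260.00 = R$102.48
Unemployment Insurance: 1% × R$1,070.00 = R$10.70
Health Levy: 1.3% × R$1,070.00 = R$13.91
Training Fund Levy: 7.06% × R$1,070.00 = R$75.54
Total withheld: R$102.48 + R$10.70 + R$13.91 + R$75.54 = R$202.63
Net pay: R$1,070.00 − R$202.63 = R$867.37

R$867.37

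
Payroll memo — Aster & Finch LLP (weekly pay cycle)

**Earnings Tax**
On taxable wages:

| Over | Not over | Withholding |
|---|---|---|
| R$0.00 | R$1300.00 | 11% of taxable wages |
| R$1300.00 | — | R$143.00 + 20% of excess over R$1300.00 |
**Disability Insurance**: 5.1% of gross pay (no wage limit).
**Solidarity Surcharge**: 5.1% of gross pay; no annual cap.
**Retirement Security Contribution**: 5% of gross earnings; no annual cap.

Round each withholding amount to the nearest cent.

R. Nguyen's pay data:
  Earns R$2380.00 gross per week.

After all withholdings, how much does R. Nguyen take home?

Earnings Tax: taxable = R$2380.00
  R$143.00 + 20% × (R$2380.00 − R$1300.00) = R$143.00 + 20% × R$1080.00 = R$359.00
Disability Insurance: 5.1% × R$2380.00 = R$121.38
Solidarity Surcharge: 5.1% × R$2380.00 = R$121.38
Retirement Security Contribution: 5% × R$2380.00 = R$119.00
Total withheld: R$359.00 + R$121.38 + R$121.38 + R$119.00 = R$720.76
Net pay: R$2380.00 − R$720.76 = R$1659.24

R$1659.24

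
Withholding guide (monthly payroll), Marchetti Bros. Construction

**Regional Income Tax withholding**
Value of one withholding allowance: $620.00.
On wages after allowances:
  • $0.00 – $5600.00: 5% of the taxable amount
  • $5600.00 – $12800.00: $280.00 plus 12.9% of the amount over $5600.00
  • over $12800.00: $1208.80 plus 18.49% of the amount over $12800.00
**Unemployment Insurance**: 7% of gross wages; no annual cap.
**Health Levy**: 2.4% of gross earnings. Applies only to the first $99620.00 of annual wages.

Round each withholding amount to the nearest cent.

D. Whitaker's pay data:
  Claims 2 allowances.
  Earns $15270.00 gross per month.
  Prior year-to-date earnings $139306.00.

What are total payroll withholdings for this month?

$2505.13

Regional Income Tax: taxable = $15270.00 − 2×$620.00 = $14030.00
  $1208.80 + 18.49% × ($14030.00 − $12800.00) = $1208.80 + 18.49% × $1230.00 = $1436.23
Unemployment Insurance: 7% × $15270.00 = $1068.90
Health Levy: YTD $139306.00 ≥ cap $99620.00 → $0.00
Total: $1436.23 + $1068.90 + $0.00 = $2505.13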